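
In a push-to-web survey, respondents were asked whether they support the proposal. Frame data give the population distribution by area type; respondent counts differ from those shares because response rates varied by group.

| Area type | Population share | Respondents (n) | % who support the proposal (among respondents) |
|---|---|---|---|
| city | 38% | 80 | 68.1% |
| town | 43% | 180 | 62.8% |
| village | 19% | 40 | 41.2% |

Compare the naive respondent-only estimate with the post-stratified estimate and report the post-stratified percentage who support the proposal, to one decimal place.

60.7%

Naive respondent-only estimate (weights = respondent counts):
  (80/300)×68.1 + (180/300)×62.8 + (40/300)×41.2 = 61.3333%
Post-stratified estimate weights by population shares:
  0.38×68.1 + 0.43×62.8 + 0.19×41.2 = 60.71%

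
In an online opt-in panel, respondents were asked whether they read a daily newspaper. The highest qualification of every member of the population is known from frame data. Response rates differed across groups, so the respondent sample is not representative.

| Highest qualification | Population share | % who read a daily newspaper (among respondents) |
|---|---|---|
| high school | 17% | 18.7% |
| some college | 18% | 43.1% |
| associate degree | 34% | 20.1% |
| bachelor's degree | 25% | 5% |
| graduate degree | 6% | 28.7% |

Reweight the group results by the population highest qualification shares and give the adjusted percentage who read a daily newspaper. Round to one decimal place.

20.7%

Reweight to the known highest qualification distribution:
  high school: 0.17 × 18.7 = 3.179
  some college: 0.18 × 43.1 = 7.758
  associate degree: 0.34 × 20.1 = 6.834
  bachelor's degree: 0.25 × 5 = 1.25
  graduate degree: 0.06 × 28.7 = 1.722
Post-stratified estimate = 20.743 → 20.7%.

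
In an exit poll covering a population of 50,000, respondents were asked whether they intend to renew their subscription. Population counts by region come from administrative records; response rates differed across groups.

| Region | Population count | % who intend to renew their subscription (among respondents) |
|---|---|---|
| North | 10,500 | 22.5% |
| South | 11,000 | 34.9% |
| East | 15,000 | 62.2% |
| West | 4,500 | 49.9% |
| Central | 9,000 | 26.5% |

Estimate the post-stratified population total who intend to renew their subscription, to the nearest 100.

20,200

Apply each group's respondent rate to its population count:
  North: 10,500 × 22.5% = 2362.5
  South: 11,000 × 34.9% = 3839
  East: 15,000 × 62.2% = 9330
  West: 4,500 × 49.9% = 2245.5
  Central: 9,000 × 26.5% = 2385
Estimated total = 20,162 → 20,200.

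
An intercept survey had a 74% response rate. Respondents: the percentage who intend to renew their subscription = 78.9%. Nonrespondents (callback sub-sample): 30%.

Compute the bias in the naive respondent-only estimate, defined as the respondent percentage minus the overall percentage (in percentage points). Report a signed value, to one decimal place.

+12.7 percentage points

Nonresponse fraction = 1 − 0.74 = 0.26.
Bias = (nonresponse fraction) × (respondent percentage − nonrespondent percentage)
     = 0.26 × (78.9 − 30) = 0.26 × 48.9 = 12.714.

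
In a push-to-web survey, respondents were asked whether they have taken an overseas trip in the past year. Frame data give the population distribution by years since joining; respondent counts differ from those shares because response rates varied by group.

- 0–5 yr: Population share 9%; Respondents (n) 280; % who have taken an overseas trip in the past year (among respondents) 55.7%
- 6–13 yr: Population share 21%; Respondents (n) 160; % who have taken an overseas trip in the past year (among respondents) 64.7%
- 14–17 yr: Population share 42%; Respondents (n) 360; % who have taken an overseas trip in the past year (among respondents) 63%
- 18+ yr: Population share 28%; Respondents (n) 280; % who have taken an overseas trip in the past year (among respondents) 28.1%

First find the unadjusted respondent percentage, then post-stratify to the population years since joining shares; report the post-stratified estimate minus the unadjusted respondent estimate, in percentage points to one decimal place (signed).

Without adjustment, the pooled respondent share is:
  (280/1080)×55.7 + (160/1080)×64.7 + (360/1080)×63 + (280/1080)×28.1 = 52.3111%
Post-stratified estimate weights by population shares:
  0.09×55.7 + 0.21×64.7 + 0.42×63 + 0.28×28.1 = 52.928%
Difference = 52.928 − 52.3111 = 0.6169 pp.

+0.6 percentage points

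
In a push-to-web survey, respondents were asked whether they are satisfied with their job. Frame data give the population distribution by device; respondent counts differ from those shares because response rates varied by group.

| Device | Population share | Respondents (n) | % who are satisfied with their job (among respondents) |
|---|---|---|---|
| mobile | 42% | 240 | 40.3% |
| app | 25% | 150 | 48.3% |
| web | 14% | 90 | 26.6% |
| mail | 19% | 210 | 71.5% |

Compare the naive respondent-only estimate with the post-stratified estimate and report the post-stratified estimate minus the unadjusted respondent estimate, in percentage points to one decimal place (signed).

-3.4 percentage points

Unadjusted (pooled respondent) estimate weights by respondent counts:
  (240/690)×40.3 + (150/690)×48.3 + (90/690)×26.6 + (210/690)×71.5 = 49.7478%
Reweighting by population device shares:
  0.42×40.3 + 0.25×48.3 + 0.14×26.6 + 0.19×71.5 = 46.31%
Difference = 46.31 − 49.7478 = -3.4378 pp.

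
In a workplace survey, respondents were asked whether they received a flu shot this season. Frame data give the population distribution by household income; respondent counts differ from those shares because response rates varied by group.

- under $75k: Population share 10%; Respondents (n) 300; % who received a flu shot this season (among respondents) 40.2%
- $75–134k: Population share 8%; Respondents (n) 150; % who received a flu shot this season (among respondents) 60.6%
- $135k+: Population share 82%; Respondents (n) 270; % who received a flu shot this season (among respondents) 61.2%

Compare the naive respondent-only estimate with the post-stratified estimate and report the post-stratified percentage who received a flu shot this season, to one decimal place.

Unadjusted (pooled respondent) estimate weights by respondent counts:
  (300/720)×40.2 + (150/720)×60.6 + (270/720)×61.2 = 52.325%
Post-stratified estimate weights by population shares:
  0.1×40.2 + 0.08×60.6 + 0.82×61.2 = 59.052%

59.1%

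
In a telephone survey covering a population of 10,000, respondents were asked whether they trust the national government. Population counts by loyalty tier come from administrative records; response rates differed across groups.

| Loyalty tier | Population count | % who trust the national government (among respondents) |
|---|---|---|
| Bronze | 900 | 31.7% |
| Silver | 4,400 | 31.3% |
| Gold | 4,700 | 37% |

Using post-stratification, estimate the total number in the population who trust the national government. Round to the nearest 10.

Each cell contributes its population count × the respondent rate:
  Bronze: 900 × 31.7% = 285.3
  Silver: 4,400 × 31.3% = 1377.2
  Gold: 4,700 × 37% = 1739
Estimated total = 3401.5 → 3,400.

3,400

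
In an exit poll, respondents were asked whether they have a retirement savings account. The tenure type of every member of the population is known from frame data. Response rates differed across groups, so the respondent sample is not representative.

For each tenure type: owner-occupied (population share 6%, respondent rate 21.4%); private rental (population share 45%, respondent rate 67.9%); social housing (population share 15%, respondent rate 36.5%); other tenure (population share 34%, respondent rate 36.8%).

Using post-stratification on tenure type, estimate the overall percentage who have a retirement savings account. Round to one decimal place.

49.8%

Post-stratification weights by population share, not respondent share:
  owner-occupied: 0.06 × 21.4 = 1.284
  private rental: 0.45 × 67.9 = 30.555
  social housing: 0.15 × 36.5 = 5.475
  other tenure: 0.34 × 36.8 = 12.512
Post-stratified estimate = 49.826 → 49.8%.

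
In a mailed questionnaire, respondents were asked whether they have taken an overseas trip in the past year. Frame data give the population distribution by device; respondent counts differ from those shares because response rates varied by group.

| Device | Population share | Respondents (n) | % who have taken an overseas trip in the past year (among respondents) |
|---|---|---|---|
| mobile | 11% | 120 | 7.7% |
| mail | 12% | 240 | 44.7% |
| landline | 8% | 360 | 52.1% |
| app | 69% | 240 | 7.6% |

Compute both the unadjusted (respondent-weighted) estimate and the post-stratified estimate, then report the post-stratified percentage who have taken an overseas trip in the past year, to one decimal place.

15.6%

Without adjustment, the pooled respondent share is:
  (120/960)×7.7 + (240/960)×44.7 + (360/960)×52.1 + (240/960)×7.6 = 33.575%
Post-stratified estimate weights by population shares:
  0.11×7.7 + 0.12×44.7 + 0.08×52.1 + 0.69×7.6 = 15.623%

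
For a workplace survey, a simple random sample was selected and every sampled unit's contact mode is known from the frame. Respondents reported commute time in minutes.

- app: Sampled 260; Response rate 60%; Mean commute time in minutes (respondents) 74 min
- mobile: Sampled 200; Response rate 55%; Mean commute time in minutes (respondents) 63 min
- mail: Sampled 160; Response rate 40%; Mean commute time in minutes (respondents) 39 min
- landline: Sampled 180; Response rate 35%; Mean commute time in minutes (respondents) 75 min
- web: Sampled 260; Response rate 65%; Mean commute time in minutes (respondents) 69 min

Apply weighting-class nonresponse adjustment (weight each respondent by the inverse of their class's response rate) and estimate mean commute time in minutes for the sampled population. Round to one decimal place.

Each respondent's weight = sampled/responded in their class; summing within a class gives n_sampled, so:
  app: 260 × 74 = 19,240
  mobile: 200 × 63 = 12,600
  mail: 160 × 39 = 6240
  landline: 180 × 75 = 13,500
  web: 260 × 69 = 17,940
Adjusted estimate = 69,520 / 1,060 = 65.5849 → 65.6.

65.6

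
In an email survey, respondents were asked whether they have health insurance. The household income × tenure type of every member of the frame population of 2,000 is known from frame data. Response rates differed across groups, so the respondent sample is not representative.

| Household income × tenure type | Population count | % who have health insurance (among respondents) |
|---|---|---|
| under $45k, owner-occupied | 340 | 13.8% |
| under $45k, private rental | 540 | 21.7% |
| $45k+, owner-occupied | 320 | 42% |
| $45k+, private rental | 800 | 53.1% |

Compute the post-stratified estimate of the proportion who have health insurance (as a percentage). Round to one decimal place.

Post-stratification weights by population share, not respondent share:
  under $45k, owner-occupied: (340/2,000) × 13.8 = 2.346
  under $45k, private rental: (540/2,000) × 21.7 = 5.859
  $45k+, owner-occupied: (320/2,000) × 42 = 6.72
  $45k+, private rental: (800/2,000) × 53.1 = 21.24
Post-stratified estimate = 36.165 → 36.2%.

36.2%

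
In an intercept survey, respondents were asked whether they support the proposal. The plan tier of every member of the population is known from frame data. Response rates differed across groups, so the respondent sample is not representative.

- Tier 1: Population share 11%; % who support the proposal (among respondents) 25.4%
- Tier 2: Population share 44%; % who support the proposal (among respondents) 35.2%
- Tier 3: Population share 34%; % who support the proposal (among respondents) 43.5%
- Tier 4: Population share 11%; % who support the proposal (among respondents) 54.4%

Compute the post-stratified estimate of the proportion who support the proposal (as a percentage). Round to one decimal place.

Weight each group's respondent value by its population share:
  Tier 1: 0.11 × 25.4 = 2.794
  Tier 2: 0.44 × 35.2 = 15.488
  Tier 3: 0.34 × 43.5 = 14.79
  Tier 4: 0.11 × 54.4 = 5.984
Post-stratified estimate = 39.056 → 39.1%.

39.1%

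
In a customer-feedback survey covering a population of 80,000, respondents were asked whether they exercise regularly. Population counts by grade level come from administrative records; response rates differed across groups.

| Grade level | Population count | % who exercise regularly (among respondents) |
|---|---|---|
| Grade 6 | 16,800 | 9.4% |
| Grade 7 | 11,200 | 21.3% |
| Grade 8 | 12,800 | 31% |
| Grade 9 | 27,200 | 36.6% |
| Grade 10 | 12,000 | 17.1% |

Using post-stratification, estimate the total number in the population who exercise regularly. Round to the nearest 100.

19,900

Apply each group's respondent rate to its population count:
  Grade 6: 16,800 × 9.4% = 1579.2
  Grade 7: 11,200 × 21.3% = 2385.6
  Grade 8: 12,800 × 31% = 3968
  Grade 9: 27,200 × 36.6% = 9955.2
  Grade 10: 12,000 × 17.1% = 2052
Estimated total = 19,940 → 19,900.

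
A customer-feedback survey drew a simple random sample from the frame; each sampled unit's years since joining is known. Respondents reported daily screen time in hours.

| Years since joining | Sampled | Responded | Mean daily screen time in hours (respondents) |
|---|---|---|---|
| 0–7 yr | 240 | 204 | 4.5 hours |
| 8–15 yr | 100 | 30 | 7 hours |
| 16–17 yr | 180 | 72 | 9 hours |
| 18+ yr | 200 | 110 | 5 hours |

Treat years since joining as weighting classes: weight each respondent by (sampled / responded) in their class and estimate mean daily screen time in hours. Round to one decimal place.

6.1

Response rates by class: 0–7 yr 204/240 = 85%, 8–15 yr 30/100 = 30%, 16–17 yr 72/180 = 40%, 18+ yr 110/200 = 55%.
Each respondent's weight = sampled/responded in their class; summing within a class gives n_sampled, so:
  0–7 yr: 240 × 4.5 = 1080
  8–15 yr: 100 × 7 = 700
  16–17 yr: 180 × 9 = 1620
  18+ yr: 200 × 5 = 1000
Adjusted estimate = 4400 / 720 = 6.11111 → 6.1.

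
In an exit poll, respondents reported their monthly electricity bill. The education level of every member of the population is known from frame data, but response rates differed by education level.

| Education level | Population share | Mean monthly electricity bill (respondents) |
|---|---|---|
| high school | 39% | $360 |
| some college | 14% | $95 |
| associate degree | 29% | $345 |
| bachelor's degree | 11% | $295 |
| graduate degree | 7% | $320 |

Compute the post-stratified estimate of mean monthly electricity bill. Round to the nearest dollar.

Post-stratification weights by population share, not respondent share:
  high school: 0.39 × 360 = 140.4
  some college: 0.14 × 95 = 13.3
  associate degree: 0.29 × 345 = 100.05
  bachelor's degree: 0.11 × 295 = 32.45
  graduate degree: 0.07 × 320 = 22.4
Post-stratified estimate = 308.6 → $309.

$309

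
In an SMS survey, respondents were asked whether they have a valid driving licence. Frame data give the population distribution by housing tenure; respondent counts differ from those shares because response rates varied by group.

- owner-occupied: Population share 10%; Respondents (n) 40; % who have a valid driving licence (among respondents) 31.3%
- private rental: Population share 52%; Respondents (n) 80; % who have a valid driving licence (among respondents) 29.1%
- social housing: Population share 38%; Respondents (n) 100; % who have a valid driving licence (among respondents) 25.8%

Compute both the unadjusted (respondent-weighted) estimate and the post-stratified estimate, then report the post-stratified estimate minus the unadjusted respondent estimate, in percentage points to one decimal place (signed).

Unadjusted (pooled respondent) estimate weights by respondent counts:
  (40/220)×31.3 + (80/220)×29.1 + (100/220)×25.8 = 28%
Post-stratifying to population shares instead:
  0.1×31.3 + 0.52×29.1 + 0.38×25.8 = 28.066%
Difference = 28.066 − 28 = 0.066 pp.

+0.1 percentage points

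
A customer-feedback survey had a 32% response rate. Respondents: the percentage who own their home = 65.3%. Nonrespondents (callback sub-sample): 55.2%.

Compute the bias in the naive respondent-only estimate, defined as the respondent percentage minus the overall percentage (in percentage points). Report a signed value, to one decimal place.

+6.9 percentage points

Nonresponse fraction = 1 − 0.32 = 0.68.
Bias = (nonresponse fraction) × (respondent percentage − nonrespondent percentage)
     = 0.68 × (65.3 − 55.2) = 0.68 × 10.1 = 6.868.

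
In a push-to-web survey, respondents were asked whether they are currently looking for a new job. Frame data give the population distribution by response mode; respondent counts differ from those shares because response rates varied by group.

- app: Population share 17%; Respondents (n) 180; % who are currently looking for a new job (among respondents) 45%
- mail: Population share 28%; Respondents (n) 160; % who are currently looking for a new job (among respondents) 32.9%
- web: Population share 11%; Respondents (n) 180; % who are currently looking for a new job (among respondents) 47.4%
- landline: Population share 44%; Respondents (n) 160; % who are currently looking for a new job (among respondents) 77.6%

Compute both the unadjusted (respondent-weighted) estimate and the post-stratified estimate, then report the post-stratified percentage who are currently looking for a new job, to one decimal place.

56.2%

Without adjustment, the pooled respondent share is:
  (180/680)×45 + (160/680)×32.9 + (180/680)×47.4 + (160/680)×77.6 = 50.4588%
Post-stratified estimate weights by population shares:
  0.17×45 + 0.28×32.9 + 0.11×47.4 + 0.44×77.6 = 56.22%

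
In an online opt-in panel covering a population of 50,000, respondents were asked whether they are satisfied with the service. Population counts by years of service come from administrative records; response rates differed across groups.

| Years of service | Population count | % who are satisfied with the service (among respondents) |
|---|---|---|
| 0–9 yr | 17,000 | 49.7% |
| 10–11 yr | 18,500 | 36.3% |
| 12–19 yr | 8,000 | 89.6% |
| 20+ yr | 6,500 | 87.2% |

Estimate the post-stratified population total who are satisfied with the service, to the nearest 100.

Apply each group's respondent rate to its population count:
  0–9 yr: 17,000 × 49.7% = 8449
  10–11 yr: 18,500 × 36.3% = 6715.5
  12–19 yr: 8,000 × 89.6% = 7168
  20+ yr: 6,500 × 87.2% = 5668
Estimated total = 28000.5 → 28,000.

28,000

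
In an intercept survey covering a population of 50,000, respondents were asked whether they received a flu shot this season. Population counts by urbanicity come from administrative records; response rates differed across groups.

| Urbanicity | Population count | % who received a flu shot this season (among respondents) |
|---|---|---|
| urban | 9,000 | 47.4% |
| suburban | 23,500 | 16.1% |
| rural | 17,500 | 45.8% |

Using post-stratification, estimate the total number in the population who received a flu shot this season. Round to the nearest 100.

Each cell contributes its population count × the respondent rate:
  urban: 9,000 × 47.4% = 4266
  suburban: 23,500 × 16.1% = 3783.5
  rural: 17,500 × 45.8% = 8015
Estimated total = 16064.5 → 16,100.

16,100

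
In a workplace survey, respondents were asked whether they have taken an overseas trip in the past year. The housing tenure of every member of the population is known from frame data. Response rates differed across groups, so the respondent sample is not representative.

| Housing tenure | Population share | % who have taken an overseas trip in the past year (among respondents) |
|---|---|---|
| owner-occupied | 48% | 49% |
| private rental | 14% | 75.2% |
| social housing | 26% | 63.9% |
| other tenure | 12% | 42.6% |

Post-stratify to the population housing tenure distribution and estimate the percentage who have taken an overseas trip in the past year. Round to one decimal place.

55.8%

Post-stratification weights by population share, not respondent share:
  owner-occupied: 0.48 × 49 = 23.52
  private rental: 0.14 × 75.2 = 10.528
  social housing: 0.26 × 63.9 = 16.614
  other tenure: 0.12 × 42.6 = 5.112
Post-stratified estimate = 55.774 → 55.8%.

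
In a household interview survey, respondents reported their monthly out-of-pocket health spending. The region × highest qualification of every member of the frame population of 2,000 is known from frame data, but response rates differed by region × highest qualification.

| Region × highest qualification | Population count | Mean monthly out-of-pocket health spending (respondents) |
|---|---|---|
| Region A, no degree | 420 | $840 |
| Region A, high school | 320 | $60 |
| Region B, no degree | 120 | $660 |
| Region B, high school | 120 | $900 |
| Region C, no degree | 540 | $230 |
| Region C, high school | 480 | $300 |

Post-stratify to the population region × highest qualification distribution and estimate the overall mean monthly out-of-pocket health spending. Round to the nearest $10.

Post-stratification weights by population share, not respondent share:
  Region A, no degree: (420/2,000) × 840 = 176.4
  Region A, high school: (320/2,000) × 60 = 9.6
  Region B, no degree: (120/2,000) × 660 = 39.6
  Region B, high school: (120/2,000) × 900 = 54
  Region C, no degree: (540/2,000) × 230 = 62.1
  Region C, high school: (480/2,000) × 300 = 72
Post-stratified estimate = 413.7 → $410.

$410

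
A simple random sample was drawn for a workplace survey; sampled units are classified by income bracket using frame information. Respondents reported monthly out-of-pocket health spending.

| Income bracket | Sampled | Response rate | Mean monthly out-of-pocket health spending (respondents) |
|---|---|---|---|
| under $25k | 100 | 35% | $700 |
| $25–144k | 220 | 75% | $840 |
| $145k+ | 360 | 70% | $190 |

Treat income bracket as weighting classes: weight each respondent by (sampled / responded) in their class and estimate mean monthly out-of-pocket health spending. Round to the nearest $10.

$480

Each respondent's weight = sampled/responded in their class; summing within a class gives n_sampled, so:
  under $25k: 100 × 700 = 70,000
  $25–144k: 220 × 840 = 184,800
  $145k+: 360 × 190 = 68,400
Adjusted estimate = 323,200 / 680 = 475.294 → $480.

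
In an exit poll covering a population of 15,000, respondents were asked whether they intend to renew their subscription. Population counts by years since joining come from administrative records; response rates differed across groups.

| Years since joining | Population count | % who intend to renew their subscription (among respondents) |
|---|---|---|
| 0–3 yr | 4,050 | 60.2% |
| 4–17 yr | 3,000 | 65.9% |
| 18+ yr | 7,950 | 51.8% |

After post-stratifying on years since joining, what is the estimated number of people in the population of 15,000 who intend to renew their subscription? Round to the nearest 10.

Each cell contributes its population count × the respondent rate:
  0–3 yr: 4,050 × 60.2% = 2438.1
  4–17 yr: 3,000 × 65.9% = 1977
  18+ yr: 7,950 × 51.8% = 4118.1
Estimated total = 8533.2 → 8,530.

8,530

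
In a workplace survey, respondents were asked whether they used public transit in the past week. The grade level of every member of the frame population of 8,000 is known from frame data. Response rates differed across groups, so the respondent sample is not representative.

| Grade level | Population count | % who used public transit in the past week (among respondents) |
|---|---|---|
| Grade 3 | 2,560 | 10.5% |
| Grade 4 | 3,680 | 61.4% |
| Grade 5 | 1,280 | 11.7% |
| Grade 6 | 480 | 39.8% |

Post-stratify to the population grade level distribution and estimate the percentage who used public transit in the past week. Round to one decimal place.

35.9%

Post-stratification weights by population share, not respondent share:
  Grade 3: (2,560/8,000) × 10.5 = 3.36
  Grade 4: (3,680/8,000) × 61.4 = 28.244
  Grade 5: (1,280/8,000) × 11.7 = 1.872
  Grade 6: (480/8,000) × 39.8 = 2.388
Post-stratified estimate = 35.864 → 35.9%.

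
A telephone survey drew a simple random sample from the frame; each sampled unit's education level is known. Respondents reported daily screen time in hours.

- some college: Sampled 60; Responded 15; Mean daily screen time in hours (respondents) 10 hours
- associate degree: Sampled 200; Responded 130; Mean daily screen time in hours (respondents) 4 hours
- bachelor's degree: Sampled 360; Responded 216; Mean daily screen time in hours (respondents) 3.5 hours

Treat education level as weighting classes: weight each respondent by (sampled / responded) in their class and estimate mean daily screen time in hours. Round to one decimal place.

Class response rates: some college 15/60 = 25%, associate degree 130/200 = 65%, bachelor's degree 216/360 = 60%.
Each respondent's weight = sampled/responded in their class; summing within a class gives n_sampled, so:
  some college: 60 × 10 = 600
  associate degree: 200 × 4 = 800
  bachelor's degree: 360 × 3.5 = 1260
Adjusted estimate = 2660 / 620 = 4.29032 → 4.3.

4.3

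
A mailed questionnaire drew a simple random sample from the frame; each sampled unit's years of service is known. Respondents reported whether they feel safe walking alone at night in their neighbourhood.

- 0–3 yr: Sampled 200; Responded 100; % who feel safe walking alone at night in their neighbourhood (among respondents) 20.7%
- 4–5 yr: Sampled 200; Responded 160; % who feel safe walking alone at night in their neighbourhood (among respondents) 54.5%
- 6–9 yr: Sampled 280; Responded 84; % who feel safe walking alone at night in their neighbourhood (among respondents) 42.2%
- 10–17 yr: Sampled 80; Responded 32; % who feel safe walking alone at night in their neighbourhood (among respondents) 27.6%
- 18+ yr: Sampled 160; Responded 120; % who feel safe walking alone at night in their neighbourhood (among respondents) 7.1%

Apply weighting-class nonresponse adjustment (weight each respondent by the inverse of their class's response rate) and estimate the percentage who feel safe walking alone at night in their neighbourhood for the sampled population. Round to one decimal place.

Response rates by class: 0–3 yr 100/200 = 50%, 4–5 yr 160/200 = 80%, 6–9 yr 84/280 = 30%, 10–17 yr 32/80 = 40%, 18+ yr 120/160 = 75%.
Each respondent's weight = sampled/responded in their class; summing within a class gives n_sampled, so:
  0–3 yr: 200 × 20.7 = 4140
  4–5 yr: 200 × 54.5 = 10,900
  6–9 yr: 280 × 42.2 = 11,816
  10–17 yr: 80 × 27.6 = 2208
  18+ yr: 160 × 7.1 = 1136
Adjusted estimate = 30,200 / 920 = 32.8261 → 32.8%.

32.8%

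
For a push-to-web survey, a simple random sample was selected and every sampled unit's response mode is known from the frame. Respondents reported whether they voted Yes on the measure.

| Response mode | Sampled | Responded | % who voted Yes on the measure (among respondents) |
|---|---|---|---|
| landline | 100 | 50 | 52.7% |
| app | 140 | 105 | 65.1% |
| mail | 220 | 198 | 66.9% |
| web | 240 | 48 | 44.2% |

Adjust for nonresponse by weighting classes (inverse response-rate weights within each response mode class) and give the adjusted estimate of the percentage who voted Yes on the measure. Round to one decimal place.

56.7%

Class response rates: landline 50/100 = 50%, app 105/140 = 75%, mail 198/220 = 90%, web 48/240 = 20%.
Inverse-response-rate weighting restores each class to its sampled count, so class totals weight by n_sampled:
  landline: 100 × 52.7 = 5270
  app: 140 × 65.1 = 9114
  mail: 220 × 66.9 = 14718
  web: 240 × 44.2 = 10,608
Adjusted estimate = 39,710 / 700 = 56.7286 → 56.7%.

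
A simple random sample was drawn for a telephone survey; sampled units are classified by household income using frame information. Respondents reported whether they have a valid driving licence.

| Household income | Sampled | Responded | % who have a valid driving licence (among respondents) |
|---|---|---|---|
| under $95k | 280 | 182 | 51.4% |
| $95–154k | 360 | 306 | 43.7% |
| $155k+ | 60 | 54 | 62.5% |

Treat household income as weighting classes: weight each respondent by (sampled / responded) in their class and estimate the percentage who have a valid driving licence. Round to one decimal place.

Response rates by class: under $95k 182/280 = 65%, $95–154k 306/360 = 85%, $155k+ 54/60 = 90%.
Inverse-response-rate weighting restores each class to its sampled count, so class totals weight by n_sampled:
  under $95k: 280 × 51.4 = 14,392
  $95–154k: 360 × 43.7 = 15732
  $155k+: 60 × 62.5 = 3750
Adjusted estimate = 33,874 / 700 = 48.3914 → 48.4%.

48.4%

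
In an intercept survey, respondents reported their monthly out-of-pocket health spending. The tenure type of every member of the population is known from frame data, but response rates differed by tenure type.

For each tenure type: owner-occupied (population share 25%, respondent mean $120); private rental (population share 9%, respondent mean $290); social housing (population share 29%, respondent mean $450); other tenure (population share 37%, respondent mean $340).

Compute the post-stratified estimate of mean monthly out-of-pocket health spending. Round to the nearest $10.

Post-stratification weights by population share, not respondent share:
  owner-occupied: 0.25 × 120 = 30
  private rental: 0.09 × 290 = 26.1
  social housing: 0.29 × 450 = 130.5
  other tenure: 0.37 × 340 = 125.8
Post-stratified estimate = 312.4 → $310.

$310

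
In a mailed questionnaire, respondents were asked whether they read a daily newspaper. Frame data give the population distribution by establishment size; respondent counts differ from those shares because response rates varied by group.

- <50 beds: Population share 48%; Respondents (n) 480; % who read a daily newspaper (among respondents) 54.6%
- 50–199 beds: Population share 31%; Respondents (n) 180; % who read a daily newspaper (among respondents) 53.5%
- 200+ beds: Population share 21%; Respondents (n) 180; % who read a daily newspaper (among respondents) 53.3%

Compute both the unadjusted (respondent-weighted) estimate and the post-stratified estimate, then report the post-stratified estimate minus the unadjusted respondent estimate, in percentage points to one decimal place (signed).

Without adjustment, the pooled respondent share is:
  (480/840)×54.6 + (180/840)×53.5 + (180/840)×53.3 = 54.0857%
Post-stratified estimate weights by population shares:
  0.48×54.6 + 0.31×53.5 + 0.21×53.3 = 53.986%
Difference = 53.986 − 54.0857 = -0.0997 pp.

-0.1 percentage points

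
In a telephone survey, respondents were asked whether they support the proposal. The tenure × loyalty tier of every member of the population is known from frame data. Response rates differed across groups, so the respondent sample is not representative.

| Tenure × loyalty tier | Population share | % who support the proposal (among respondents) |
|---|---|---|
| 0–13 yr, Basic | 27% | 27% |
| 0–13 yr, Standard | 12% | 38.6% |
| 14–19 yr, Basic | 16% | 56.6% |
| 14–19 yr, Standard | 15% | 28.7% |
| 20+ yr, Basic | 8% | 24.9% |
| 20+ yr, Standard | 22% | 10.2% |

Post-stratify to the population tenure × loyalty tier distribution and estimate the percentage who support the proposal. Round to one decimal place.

29.5%

Post-stratification weights by population share, not respondent share:
  0–13 yr, Basic: 0.27 × 27 = 7.29
  0–13 yr, Standard: 0.12 × 38.6 = 4.632
  14–19 yr, Basic: 0.16 × 56.6 = 9.056
  14–19 yr, Standard: 0.15 × 28.7 = 4.305
  20+ yr, Basic: 0.08 × 24.9 = 1.992
  20+ yr, Standard: 0.22 × 10.2 = 2.244
Post-stratified estimate = 29.519 → 29.5%.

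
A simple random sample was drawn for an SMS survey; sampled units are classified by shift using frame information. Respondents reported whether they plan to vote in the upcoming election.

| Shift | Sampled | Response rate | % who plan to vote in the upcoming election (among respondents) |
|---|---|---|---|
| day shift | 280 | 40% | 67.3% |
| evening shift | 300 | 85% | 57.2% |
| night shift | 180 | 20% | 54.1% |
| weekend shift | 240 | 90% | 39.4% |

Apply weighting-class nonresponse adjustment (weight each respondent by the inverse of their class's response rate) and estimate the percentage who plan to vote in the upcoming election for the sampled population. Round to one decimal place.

Each respondent's weight = sampled/responded in their class; summing within a class gives n_sampled, so:
  day shift: 280 × 67.3 = 18,844
  evening shift: 300 × 57.2 = 17,160
  night shift: 180 × 54.1 = 9738
  weekend shift: 240 × 39.4 = 9456
Adjusted estimate = 55,198 / 1,000 = 55.198 → 55.2%.

55.2%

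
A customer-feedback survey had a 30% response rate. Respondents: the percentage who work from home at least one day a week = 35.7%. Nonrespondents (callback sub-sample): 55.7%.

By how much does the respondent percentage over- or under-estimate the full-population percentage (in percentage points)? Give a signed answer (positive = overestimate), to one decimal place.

Nonresponse fraction = 1 − 0.3 = 0.7.
Bias = (nonresponse fraction) × (respondent percentage − nonrespondent percentage)
     = 0.7 × (35.7 − 55.7) = 0.7 × -20 = -14.

-14.0 percentage points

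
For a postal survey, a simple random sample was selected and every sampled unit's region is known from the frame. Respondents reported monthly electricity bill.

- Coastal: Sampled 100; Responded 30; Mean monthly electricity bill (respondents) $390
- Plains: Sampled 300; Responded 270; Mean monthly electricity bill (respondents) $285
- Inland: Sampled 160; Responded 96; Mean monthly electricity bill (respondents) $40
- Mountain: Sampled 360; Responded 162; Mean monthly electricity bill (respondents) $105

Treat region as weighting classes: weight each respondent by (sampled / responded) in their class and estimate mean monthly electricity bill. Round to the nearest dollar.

$183

Response rates by class: Coastal 30/100 = 30%, Plains 270/300 = 90%, Inland 96/160 = 60%, Mountain 162/360 = 45%.
Weighting each respondent by the inverse class response rate inflates each class back to its sampled size, so the class weight is n_sampled:
  Coastal: 100 × 390 = 39,000
  Plains: 300 × 285 = 85,500
  Inland: 160 × 40 = 6400
  Mountain: 360 × 105 = 37,800
Adjusted estimate = 168,700 / 920 = 183.37 → $183.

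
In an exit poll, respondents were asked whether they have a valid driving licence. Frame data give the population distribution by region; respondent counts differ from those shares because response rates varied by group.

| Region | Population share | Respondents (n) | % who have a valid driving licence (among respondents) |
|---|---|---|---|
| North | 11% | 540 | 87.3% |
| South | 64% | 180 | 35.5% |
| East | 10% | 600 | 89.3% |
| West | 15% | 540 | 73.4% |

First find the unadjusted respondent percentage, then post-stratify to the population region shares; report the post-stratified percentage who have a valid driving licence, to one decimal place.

52.3%

Naive respondent-only estimate (weights = respondent counts):
  (540/1860)×87.3 + (180/1860)×35.5 + (600/1860)×89.3 + (540/1860)×73.4 = 78.8968%
Post-stratified estimate weights by population shares:
  0.11×87.3 + 0.64×35.5 + 0.1×89.3 + 0.15×73.4 = 52.263%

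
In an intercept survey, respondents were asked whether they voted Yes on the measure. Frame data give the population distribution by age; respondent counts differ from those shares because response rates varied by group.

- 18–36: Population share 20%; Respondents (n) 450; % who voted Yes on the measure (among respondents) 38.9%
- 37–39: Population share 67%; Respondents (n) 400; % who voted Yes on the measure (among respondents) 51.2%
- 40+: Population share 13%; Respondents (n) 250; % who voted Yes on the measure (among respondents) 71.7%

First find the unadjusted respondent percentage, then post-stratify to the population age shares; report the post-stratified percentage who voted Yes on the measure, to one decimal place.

51.4%

Without adjustment, the pooled respondent share is:
  (450/1100)×38.9 + (400/1100)×51.2 + (250/1100)×71.7 = 50.8273%
Post-stratified estimate weights by population shares:
  0.2×38.9 + 0.67×51.2 + 0.13×71.7 = 51.405%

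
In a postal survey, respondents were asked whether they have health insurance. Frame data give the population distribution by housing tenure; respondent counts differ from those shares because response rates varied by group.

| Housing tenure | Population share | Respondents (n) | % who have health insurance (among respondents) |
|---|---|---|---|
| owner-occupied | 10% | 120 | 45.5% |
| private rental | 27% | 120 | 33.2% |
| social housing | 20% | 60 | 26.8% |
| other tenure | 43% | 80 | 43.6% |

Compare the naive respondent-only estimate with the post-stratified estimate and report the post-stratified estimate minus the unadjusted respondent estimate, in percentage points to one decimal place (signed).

-0.6 percentage points

Without adjustment, the pooled respondent share is:
  (120/380)×45.5 + (120/380)×33.2 + (60/380)×26.8 + (80/380)×43.6 = 38.2632%
Post-stratifying to population shares instead:
  0.1×45.5 + 0.27×33.2 + 0.2×26.8 + 0.43×43.6 = 37.622%
Difference = 37.622 − 38.2632 = -0.6412 pp.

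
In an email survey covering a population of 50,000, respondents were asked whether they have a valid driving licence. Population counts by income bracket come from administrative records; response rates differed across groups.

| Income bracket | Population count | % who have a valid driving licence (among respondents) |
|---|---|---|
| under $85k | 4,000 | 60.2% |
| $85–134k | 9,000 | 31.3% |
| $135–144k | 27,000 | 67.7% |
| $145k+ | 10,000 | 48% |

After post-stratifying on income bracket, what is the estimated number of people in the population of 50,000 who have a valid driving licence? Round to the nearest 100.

28,300

Apply each group's respondent rate to its population count:
  under $85k: 4,000 × 60.2% = 2408
  $85–134k: 9,000 × 31.3% = 2817
  $135–144k: 27,000 × 67.7% = 18,279
  $145k+: 10,000 × 48% = 4800
Estimated total = 28,304 → 28,300.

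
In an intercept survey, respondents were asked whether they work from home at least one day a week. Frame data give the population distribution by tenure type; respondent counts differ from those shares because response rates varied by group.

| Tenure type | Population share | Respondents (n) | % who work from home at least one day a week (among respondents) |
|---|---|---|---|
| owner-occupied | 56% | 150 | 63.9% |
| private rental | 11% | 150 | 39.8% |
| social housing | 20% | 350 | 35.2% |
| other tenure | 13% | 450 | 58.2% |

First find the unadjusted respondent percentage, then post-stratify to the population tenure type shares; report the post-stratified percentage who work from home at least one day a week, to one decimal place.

Without adjustment, the pooled respondent share is:
  (150/1100)×63.9 + (150/1100)×39.8 + (350/1100)×35.2 + (450/1100)×58.2 = 49.15%
Reweighting by population tenure type shares:
  0.56×63.9 + 0.11×39.8 + 0.2×35.2 + 0.13×58.2 = 54.768%

54.8%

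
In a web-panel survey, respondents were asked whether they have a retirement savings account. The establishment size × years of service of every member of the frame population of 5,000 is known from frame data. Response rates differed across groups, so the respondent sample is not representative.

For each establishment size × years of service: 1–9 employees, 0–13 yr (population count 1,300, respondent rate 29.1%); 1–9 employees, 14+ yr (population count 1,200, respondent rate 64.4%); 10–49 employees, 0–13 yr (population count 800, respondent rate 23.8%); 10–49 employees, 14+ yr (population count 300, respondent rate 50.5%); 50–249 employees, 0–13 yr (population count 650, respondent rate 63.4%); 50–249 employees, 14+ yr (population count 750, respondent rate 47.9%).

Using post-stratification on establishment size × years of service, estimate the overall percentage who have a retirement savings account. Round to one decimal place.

Each cell contributes population-share × respondent value:
  1–9 employees, 0–13 yr: (1,300/5,000) × 29.1 = 7.566
  1–9 employees, 14+ yr: (1,200/5,000) × 64.4 = 15.456
  10–49 employees, 0–13 yr: (800/5,000) × 23.8 = 3.808
  10–49 employees, 14+ yr: (300/5,000) × 50.5 = 3.03
  50–249 employees, 0–13 yr: (650/5,000) × 63.4 = 8.242
  50–249 employees, 14+ yr: (750/5,000) × 47.9 = 7.185
Post-stratified estimate = 45.287 → 45.3%.

45.3%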